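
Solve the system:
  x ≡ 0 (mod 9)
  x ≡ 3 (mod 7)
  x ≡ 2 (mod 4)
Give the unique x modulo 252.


Moduli 9, 7, 4 are pairwise coprime; by CRT there is a unique solution modulo M = 9 · 7 · 4 = 252.
Solve pairwise, accumulating the modulus:
  Start with x ≡ 0 (mod 9).
  Combine with x ≡ 3 (mod 7): since gcd(9, 7) = 1, we get a unique residue mod 63.
    Write x = 0 + 9·t and substitute into x ≡ 3 (mod 7): 9·t ≡ 3 − 0 = 3 (mod 7).
    Reduce coefficients mod 7: 2·t ≡ 3 (mod 7).
    The inverse of 2 mod 7 is 4 (since 2·4 = 8 = 1·7 + 1), so t ≡ 4·3 = 12 ≡ 5 (mod 7).
    Then x = 0 + 9·5 = 45, valid modulo lcm(9, 7) = 63: x ≡ 45 (mod 63).
  Combine with x ≡ 2 (mod 4): since gcd(63, 4) = 1, we get a unique residue mod 252.
    Write x = 45 + 63·t and substitute into x ≡ 2 (mod 4): 63·t ≡ 2 − 45 = -43 (mod 4).
    Reduce coefficients mod 4: 3·t ≡ 1 (mod 4).
    The inverse of 3 mod 4 is 3 (since 3·3 = 9 = 2·4 + 1), so t ≡ 3·1 = 3 ≡ 3 (mod 4).
    Then x = 45 + 63·3 = 234, valid modulo lcm(63, 4) = 252: x ≡ 234 (mod 252).
Verify: 234 mod 9 = 0 ✓, 234 mod 7 = 3 ✓, 234 mod 4 = 2 ✓.

x ≡ 234 (mod 252).


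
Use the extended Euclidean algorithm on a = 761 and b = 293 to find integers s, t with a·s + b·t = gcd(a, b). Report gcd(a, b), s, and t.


Euclidean algorithm on (761, 293) — divide until remainder is 0:
  761 = 2 · 293 + 175
  293 = 1 · 175 + 118
  175 = 1 · 118 + 57
  118 = 2 · 57 + 4
  57 = 14 · 4 + 1
  4 = 4 · 1 + 0
gcd(761, 293) = 1.
Track Bezout coefficients alongside the remainders: start with r₀ = 761 = a·1 + b·0 (s = 1, t = 0) and r₁ = 293 = a·0 + b·1 (s = 0, t = 1); each new remainder r_{k+1} = r_{k-1} − q_k·r_k inherits s_{k+1} = s_{k-1} − q_k·s_k, t_{k+1} = t_{k-1} − q_k·t_k, so r_k = a·s_k + b·t_k at every step:
  q = 2: r = 175, s = 1 − 2·0 = 1, t = 0 − 2·1 = -2  (check: 761·1 + 293·(-2) = 175)
  q = 1: r = 118, s = 0 − 1·1 = -1, t = 1 − 1·(-2) = 3  (check: 761·(-1) + 293·3 = 118)
  q = 1: r = 57, s = 1 − 1·(-1) = 2, t = -2 − 1·3 = -5  (check: 761·2 + 293·(-5) = 57)
  q = 2: r = 4, s = -1 − 2·2 = -5, t = 3 − 2·(-5) = 13  (check: 761·(-5) + 293·13 = 4)
  q = 14: r = 1, s = 2 − 14·(-5) = 72, t = -5 − 14·13 = -187  (check: 761·72 + 293·(-187) = 1)
The row with r = 1 (the gcd) gives the Bezout coefficients s = 72, t = -187.
Result: 761 · (72) + 293 · (-187) = 1.

gcd(761, 293) = 1; s = 72, t = -187 (check: 761·72 + 293·(-187) = 1).


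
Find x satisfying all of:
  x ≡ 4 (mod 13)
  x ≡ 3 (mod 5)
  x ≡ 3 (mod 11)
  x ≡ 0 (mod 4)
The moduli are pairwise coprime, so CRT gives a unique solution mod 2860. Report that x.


Product of moduli M = 13 · 5 · 11 · 4 = 2860.
Merge one congruence at a time:
  Start: x ≡ 4 (mod 13).
  Combine with x ≡ 3 (mod 5); new modulus lcm = 65.
    Write x = 4 + 13·t and substitute into x ≡ 3 (mod 5): 13·t ≡ 3 − 4 = -1 (mod 5).
    Reduce coefficients mod 5: 3·t ≡ 4 (mod 5).
    The inverse of 3 mod 5 is 2 (since 3·2 = 6 = 1·5 + 1), so t ≡ 2·4 = 8 ≡ 3 (mod 5).
    Then x = 4 + 13·3 = 43, valid modulo lcm(13, 5) = 65: x ≡ 43 (mod 65).
  Combine with x ≡ 3 (mod 11); new modulus lcm = 715.
    Write x = 43 + 65·t and substitute into x ≡ 3 (mod 11): 65·t ≡ 3 − 43 = -40 (mod 11).
    Reduce coefficients mod 11: 10·t ≡ 4 (mod 11).
    The inverse of 10 mod 11 is 10 (since 10·10 = 100 = 9·11 + 1), so t ≡ 10·4 = 40 ≡ 7 (mod 11).
    Then x = 43 + 65·7 = 498, valid modulo lcm(65, 11) = 715: x ≡ 498 (mod 715).
  Combine with x ≡ 0 (mod 4); new modulus lcm = 2860.
    Write x = 498 + 715·t and substitute into x ≡ 0 (mod 4): 715·t ≡ 0 − 498 = -498 (mod 4).
    Reduce coefficients mod 4: 3·t ≡ 2 (mod 4).
    The inverse of 3 mod 4 is 3 (since 3·3 = 9 = 2·4 + 1), so t ≡ 3·2 = 6 ≡ 2 (mod 4).
    Then x = 498 + 715·2 = 1928, valid modulo lcm(715, 4) = 2860: x ≡ 1928 (mod 2860).
Verify against each original: 1928 mod 13 = 4, 1928 mod 5 = 3, 1928 mod 11 = 3, 1928 mod 4 = 0.

x ≡ 1928 (mod 2860).


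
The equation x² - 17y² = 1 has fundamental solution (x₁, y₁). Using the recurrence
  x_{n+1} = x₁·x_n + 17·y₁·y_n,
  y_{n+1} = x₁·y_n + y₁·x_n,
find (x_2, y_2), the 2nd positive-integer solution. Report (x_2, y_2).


Step 1: Find the fundamental solution (x₁, y₁) of x² - 17y² = 1.
  Expand √17 as a continued fraction. a₀ = ⌊√17⌋ = 4; iterate m_{k+1} = d_k·a_k − m_k, d_{k+1} = (17 − m_{k+1}²)/d_k, a_{k+1} = ⌊(a₀ + m_{k+1})/d_{k+1}⌋ (starting m₀ = 0, d₀ = 1), with convergents p_k = a_k·p_{k-1} + p_{k-2}, q_k = a_k·q_{k-1} + q_{k-2} (p₋₁ = 1, q₋₁ = 0):
  k = 0: a₀ = 4; p₀/q₀ = 4/1; p₀² − 17·q₀² = 16 − 17 = -1.
  k = 1: m = 4, d = 1, a = ⌊(4 + 4)/1⌋ = 8; p/q = (8·4 + 1)/(8·1 + 0) = 33/8; p² − 17·q² = 1089 − 1088 = 1.
  The first convergent with p² − 17·q² = 1 gives the fundamental solution (x₁, y₁) = (33, 8).
Step 2: Apply the recurrence (x_{n+1}, y_{n+1}) = (x₁x_n + 17y₁y_n, x₁y_n + y₁x_n) repeatedly.
  From (x_1, y_1) = (33, 8): x_2 = 33·33 + 17·8·8 = 2177; y_2 = 33·8 + 8·33 = 528.
Step 3: Verify x_2² - 17·y_2² = 4739329 - 4739328 = 1 (should be 1). ✓

(x_1, y_1) = (33, 8); (x_2, y_2) = (2177, 528).


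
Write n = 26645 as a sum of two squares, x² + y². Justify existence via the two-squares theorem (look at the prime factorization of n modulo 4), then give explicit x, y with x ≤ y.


Step 1: Factor n = 26645 = 5 · 73^2.
Step 2: Check the mod-4 condition on each prime factor: 5 ≡ 1 (mod 4), exponent 1; 73 ≡ 1 (mod 4), exponent 2.
All primes ≡ 3 (mod 4) appear to even exponent (or don't appear), so by the two-squares theorem n IS expressible as a sum of two squares.
Step 3: Build a representation. Here n = 5 · 73 · 73 is a product of primes ≡ 1 (mod 4). Each prime p ≡ 1 (mod 4) is itself a sum of two squares; find a² by testing p − a² for a perfect square:
  5: 5 − 1² = 4 = 2² ⇒ 5 = 1² + 2².
  73: 73 − 1² = 72, 73 − 2² = 69, 73 − 3² = 64 = 8² ⇒ 73 = 3² + 8².
  Combine using the Brahmagupta–Fibonacci identity (a² + b²)(c² + d²) = (ac − bd)² + (ad + bc)² = (ac + bd)² + (ad − bc)²:
  5 · 73 = 365: from (1² + 2²)(3² + 8²), take (1·3 − 2·8, 1·8 + 2·3) = (3 − 16, 8 + 6) = (-13, 14); dropping signs (only squares matter) gives (13, 14); check 13² + 14² = 169 + 196 = 365 ✓.
  365 · 73 = 26645: from (13² + 14²)(3² + 8²), take (13·3 − 14·8, 13·8 + 14·3) = (39 − 112, 104 + 42) = (-73, 146); dropping signs (only squares matter) gives (73, 146); check 73² + 146² = 5329 + 21316 = 26645 ✓.
Step 4: Order so x ≤ y and verify: 73² + 146² = 5329 + 21316 = 26645 = n. ✓

n = 26645 = 73² + 146² (one valid representation with x ≤ y).


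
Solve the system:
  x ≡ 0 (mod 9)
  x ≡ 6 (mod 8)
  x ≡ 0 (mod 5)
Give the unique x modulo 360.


Moduli 9, 8, 5 are pairwise coprime; by CRT there is a unique solution modulo M = 9 · 8 · 5 = 360.
Solve pairwise, accumulating the modulus:
  Start with x ≡ 0 (mod 9).
  Combine with x ≡ 6 (mod 8): since gcd(9, 8) = 1, we get a unique residue mod 72.
    Write x = 0 + 9·t and substitute into x ≡ 6 (mod 8): 9·t ≡ 6 − 0 = 6 (mod 8).
    Reduce coefficients mod 8: 1·t ≡ 6 (mod 8).
    So t ≡ 6 (mod 8).
    Then x = 0 + 9·6 = 54, valid modulo lcm(9, 8) = 72: x ≡ 54 (mod 72).
  Combine with x ≡ 0 (mod 5): since gcd(72, 5) = 1, we get a unique residue mod 360.
    Write x = 54 + 72·t and substitute into x ≡ 0 (mod 5): 72·t ≡ 0 − 54 = -54 (mod 5).
    Reduce coefficients mod 5: 2·t ≡ 1 (mod 5).
    The inverse of 2 mod 5 is 3 (since 2·3 = 6 = 1·5 + 1), so t ≡ 3·1 = 3 ≡ 3 (mod 5).
    Then x = 54 + 72·3 = 270, valid modulo lcm(72, 5) = 360: x ≡ 270 (mod 360).
Verify: 270 mod 9 = 0 ✓, 270 mod 8 = 6 ✓, 270 mod 5 = 0 ✓.

x ≡ 270 (mod 360).


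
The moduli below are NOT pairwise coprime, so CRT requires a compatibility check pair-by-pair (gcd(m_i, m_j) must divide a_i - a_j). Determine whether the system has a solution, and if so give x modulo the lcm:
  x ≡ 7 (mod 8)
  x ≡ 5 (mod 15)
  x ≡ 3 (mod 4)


Moduli 8, 15, 4 are not pairwise coprime, so CRT works modulo lcm(m_i) when all pairwise compatibility conditions hold.
Pairwise compatibility: gcd(m_i, m_j) must divide a_i - a_j for every pair.
Merge one congruence at a time:
  Start: x ≡ 7 (mod 8).
  Combine with x ≡ 5 (mod 15): gcd(8, 15) = 1; 5 - 7 = -2, which IS divisible by 1, so compatible.
    Write x = 7 + 8·t and substitute into x ≡ 5 (mod 15): 8·t ≡ 5 − 7 = -2 (mod 15).
    Reduce coefficients mod 15: 8·t ≡ 13 (mod 15).
    The inverse of 8 mod 15 is 2 (since 8·2 = 16 = 1·15 + 1), so t ≡ 2·13 = 26 ≡ 11 (mod 15).
    Then x = 7 + 8·11 = 95, valid modulo lcm(8, 15) = 120: x ≡ 95 (mod 120).
  Combine with x ≡ 3 (mod 4): gcd(120, 4) = 4; 3 - 95 = -92, which IS divisible by 4, so compatible.
    Write x = 95 + 120·t and substitute into x ≡ 3 (mod 4): 120·t ≡ 3 − 95 = -92 (mod 4).
    Divide the congruence (and modulus) by g = 4: 30·t ≡ -23 (mod 1).
    Modulo 1 every t works; take t = 0.
    Then x = 95 + 120·0 = 95, valid modulo lcm(120, 4) = 120: x ≡ 95 (mod 120).
Verify: 95 mod 8 = 7, 95 mod 15 = 5, 95 mod 4 = 3.

x ≡ 95 (mod 120).


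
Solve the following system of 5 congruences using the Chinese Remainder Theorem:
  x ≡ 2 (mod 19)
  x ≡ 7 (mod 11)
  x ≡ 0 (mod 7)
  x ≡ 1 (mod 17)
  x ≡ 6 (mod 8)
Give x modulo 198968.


Product of moduli M = 19 · 11 · 7 · 17 · 8 = 198968.
Merge one congruence at a time:
  Start: x ≡ 2 (mod 19).
  Combine with x ≡ 7 (mod 11); new modulus lcm = 209.
    Write x = 2 + 19·t and substitute into x ≡ 7 (mod 11): 19·t ≡ 7 − 2 = 5 (mod 11).
    Reduce coefficients mod 11: 8·t ≡ 5 (mod 11).
    The inverse of 8 mod 11 is 7 (since 8·7 = 56 = 5·11 + 1), so t ≡ 7·5 = 35 ≡ 2 (mod 11).
    Then x = 2 + 19·2 = 40, valid modulo lcm(19, 11) = 209: x ≡ 40 (mod 209).
  Combine with x ≡ 0 (mod 7); new modulus lcm = 1463.
    Write x = 40 + 209·t and substitute into x ≡ 0 (mod 7): 209·t ≡ 0 − 40 = -40 (mod 7).
    Reduce coefficients mod 7: 6·t ≡ 2 (mod 7).
    The inverse of 6 mod 7 is 6 (since 6·6 = 36 = 5·7 + 1), so t ≡ 6·2 = 12 ≡ 5 (mod 7).
    Then x = 40 + 209·5 = 1085, valid modulo lcm(209, 7) = 1463: x ≡ 1085 (mod 1463).
  Combine with x ≡ 1 (mod 17); new modulus lcm = 24871.
    Write x = 1085 + 1463·t and substitute into x ≡ 1 (mod 17): 1463·t ≡ 1 − 1085 = -1084 (mod 17).
    Reduce coefficients mod 17: 1·t ≡ 4 (mod 17).
    So t ≡ 4 (mod 17).
    Then x = 1085 + 1463·4 = 6937, valid modulo lcm(1463, 17) = 24871: x ≡ 6937 (mod 24871).
  Combine with x ≡ 6 (mod 8); new modulus lcm = 198968.
    Write x = 6937 + 24871·t and substitute into x ≡ 6 (mod 8): 24871·t ≡ 6 − 6937 = -6931 (mod 8).
    Reduce coefficients mod 8: 7·t ≡ 5 (mod 8).
    The inverse of 7 mod 8 is 7 (since 7·7 = 49 = 6·8 + 1), so t ≡ 7·5 = 35 ≡ 3 (mod 8).
    Then x = 6937 + 24871·3 = 81550, valid modulo lcm(24871, 8) = 198968: x ≡ 81550 (mod 198968).
Verify against each original: 81550 mod 19 = 2, 81550 mod 11 = 7, 81550 mod 7 = 0, 81550 mod 17 = 1, 81550 mod 8 = 6.

x ≡ 81550 (mod 198968).


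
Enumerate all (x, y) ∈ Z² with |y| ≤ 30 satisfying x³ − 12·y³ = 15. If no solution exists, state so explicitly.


The equation is x³ - 12y³ = 15. For fixed y, x³ = 12·y³ + 15, so a solution requires the RHS to be a perfect cube.
Strategy: iterate y from -30 to 30, compute RHS = 12·y³ + 15, and check whether it is a (positive or negative) perfect cube.
Check small values of y:
  y = 0: RHS = 15 is not a perfect cube.
  y = 1: RHS = 27 = (3)³ ⇒ x = 3 works.
  y = -1: RHS = 3 is not a perfect cube.
  y = 2: RHS = 111 is not a perfect cube.
  y = -2: RHS = -81 is not a perfect cube.
  y = 3: RHS = 339 is not a perfect cube.
  y = -3: RHS = -309 is not a perfect cube.
Continuing the search up to |y| = 30 finds no further solutions beyond those listed.
Collected solutions: (3, 1).

Solutions (with |y| ≤ 30): (3, 1).


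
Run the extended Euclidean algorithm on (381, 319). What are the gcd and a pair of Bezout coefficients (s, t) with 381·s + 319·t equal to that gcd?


Euclidean algorithm on (381, 319) — divide until remainder is 0:
  381 = 1 · 319 + 62
  319 = 5 · 62 + 9
  62 = 6 · 9 + 8
  9 = 1 · 8 + 1
  8 = 8 · 1 + 0
gcd(381, 319) = 1.
Track Bezout coefficients alongside the remainders: start with r₀ = 381 = a·1 + b·0 (s = 1, t = 0) and r₁ = 319 = a·0 + b·1 (s = 0, t = 1); each new remainder r_{k+1} = r_{k-1} − q_k·r_k inherits s_{k+1} = s_{k-1} − q_k·s_k, t_{k+1} = t_{k-1} − q_k·t_k, so r_k = a·s_k + b·t_k at every step:
  q = 1: r = 62, s = 1 − 1·0 = 1, t = 0 − 1·1 = -1  (check: 381·1 + 319·(-1) = 62)
  q = 5: r = 9, s = 0 − 5·1 = -5, t = 1 − 5·(-1) = 6  (check: 381·(-5) + 319·6 = 9)
  q = 6: r = 8, s = 1 − 6·(-5) = 31, t = -1 − 6·6 = -37  (check: 381·31 + 319·(-37) = 8)
  q = 1: r = 1, s = -5 − 1·31 = -36, t = 6 − 1·(-37) = 43  (check: 381·(-36) + 319·43 = 1)
The row with r = 1 (the gcd) gives the Bezout coefficients s = -36, t = 43.
Result: 381 · (-36) + 319 · (43) = 1.

gcd(381, 319) = 1; s = -36, t = 43 (check: 381·(-36) + 319·43 = 1).


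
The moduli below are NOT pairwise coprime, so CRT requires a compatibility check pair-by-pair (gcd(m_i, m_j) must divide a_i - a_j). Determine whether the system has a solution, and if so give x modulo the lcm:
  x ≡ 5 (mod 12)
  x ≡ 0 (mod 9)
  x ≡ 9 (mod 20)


Moduli 12, 9, 20 are not pairwise coprime, so CRT works modulo lcm(m_i) when all pairwise compatibility conditions hold.
Pairwise compatibility: gcd(m_i, m_j) must divide a_i - a_j for every pair.
Merge one congruence at a time:
  Start: x ≡ 5 (mod 12).
  Combine with x ≡ 0 (mod 9): gcd(12, 9) = 3, and 0 - 5 = -5 is NOT divisible by 3.
    ⇒ system is inconsistent (no integer solution).

No solution (the system is inconsistent).


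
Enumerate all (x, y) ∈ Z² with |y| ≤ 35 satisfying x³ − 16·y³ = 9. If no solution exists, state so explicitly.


The equation is x³ - 16y³ = 9. For fixed y, x³ = 16·y³ + 9, so a solution requires the RHS to be a perfect cube.
Strategy: iterate y from -35 to 35, compute RHS = 16·y³ + 9, and check whether it is a (positive or negative) perfect cube.
Check small values of y:
  y = 0: RHS = 9 is not a perfect cube.
  y = 1: RHS = 25 is not a perfect cube.
  y = -1: RHS = -7 is not a perfect cube.
  y = 2: RHS = 137 is not a perfect cube.
  y = -2: RHS = -119 is not a perfect cube.
  y = 3: RHS = 441 is not a perfect cube.
  y = -3: RHS = -423 is not a perfect cube.
Continuing the search up to |y| = 35 finds no solutions either.
No (x, y) in the scanned range satisfies the equation.

No integer solutions with |y| ≤ 35.


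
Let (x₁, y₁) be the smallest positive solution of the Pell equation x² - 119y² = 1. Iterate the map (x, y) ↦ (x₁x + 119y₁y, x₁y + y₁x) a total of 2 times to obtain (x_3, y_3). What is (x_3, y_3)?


Step 1: Find the fundamental solution (x₁, y₁) of x² - 119y² = 1.
  Expand √119 as a continued fraction. a₀ = ⌊√119⌋ = 10; iterate m_{k+1} = d_k·a_k − m_k, d_{k+1} = (119 − m_{k+1}²)/d_k, a_{k+1} = ⌊(a₀ + m_{k+1})/d_{k+1}⌋ (starting m₀ = 0, d₀ = 1), with convergents p_k = a_k·p_{k-1} + p_{k-2}, q_k = a_k·q_{k-1} + q_{k-2} (p₋₁ = 1, q₋₁ = 0):
  k = 0: a₀ = 10; p₀/q₀ = 10/1; p₀² − 119·q₀² = 100 − 119 = -19.
  k = 1: m = 10, d = 19, a = ⌊(10 + 10)/19⌋ = 1; p/q = (1·10 + 1)/(1·1 + 0) = 11/1; p² − 119·q² = 121 − 119 = 2.
  k = 2: m = 9, d = 2, a = ⌊(10 + 9)/2⌋ = 9; p/q = (9·11 + 10)/(9·1 + 1) = 109/10; p² − 119·q² = 11881 − 11900 = -19.
  k = 3: m = 9, d = 19, a = ⌊(10 + 9)/19⌋ = 1; p/q = (1·109 + 11)/(1·10 + 1) = 120/11; p² − 119·q² = 14400 − 14399 = 1.
  The first convergent with p² − 119·q² = 1 gives the fundamental solution (x₁, y₁) = (120, 11).
Step 2: Apply the recurrence (x_{n+1}, y_{n+1}) = (x₁x_n + 119y₁y_n, x₁y_n + y₁x_n) repeatedly.
  From (x_1, y_1) = (120, 11): x_2 = 120·120 + 119·11·11 = 28799; y_2 = 120·11 + 11·120 = 2640.
  From (x_2, y_2) = (28799, 2640): x_3 = 120·28799 + 119·11·2640 = 6911640; y_3 = 120·2640 + 11·28799 = 633589.
Step 3: Verify x_3² - 119·y_3² = 47770767489600 - 47770767489599 = 1 (should be 1). ✓

(x_1, y_1) = (120, 11); (x_3, y_3) = (6911640, 633589).


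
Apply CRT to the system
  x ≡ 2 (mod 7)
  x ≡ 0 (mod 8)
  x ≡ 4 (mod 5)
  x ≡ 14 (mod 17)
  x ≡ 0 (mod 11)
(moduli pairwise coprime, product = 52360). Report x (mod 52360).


Product of moduli M = 7 · 8 · 5 · 17 · 11 = 52360.
Merge one congruence at a time:
  Start: x ≡ 2 (mod 7).
  Combine with x ≡ 0 (mod 8); new modulus lcm = 56.
    Write x = 2 + 7·t and substitute into x ≡ 0 (mod 8): 7·t ≡ 0 − 2 = -2 (mod 8).
    Reduce coefficients mod 8: 7·t ≡ 6 (mod 8).
    The inverse of 7 mod 8 is 7 (since 7·7 = 49 = 6·8 + 1), so t ≡ 7·6 = 42 ≡ 2 (mod 8).
    Then x = 2 + 7·2 = 16, valid modulo lcm(7, 8) = 56: x ≡ 16 (mod 56).
  Combine with x ≡ 4 (mod 5); new modulus lcm = 280.
    Write x = 16 + 56·t and substitute into x ≡ 4 (mod 5): 56·t ≡ 4 − 16 = -12 (mod 5).
    Reduce coefficients mod 5: 1·t ≡ 3 (mod 5).
    So t ≡ 3 (mod 5).
    Then x = 16 + 56·3 = 184, valid modulo lcm(56, 5) = 280: x ≡ 184 (mod 280).
  Combine with x ≡ 14 (mod 17); new modulus lcm = 4760.
    Write x = 184 + 280·t and substitute into x ≡ 14 (mod 17): 280·t ≡ 14 − 184 = -170 (mod 17).
    Reduce coefficients mod 17: 8·t ≡ 0 (mod 17).
    The inverse of 8 mod 17 is 15 (since 8·15 = 120 = 7·17 + 1), so t ≡ 15·0 = 0 ≡ 0 (mod 17).
    Then x = 184 + 280·0 = 184, valid modulo lcm(280, 17) = 4760: x ≡ 184 (mod 4760).
  Combine with x ≡ 0 (mod 11); new modulus lcm = 52360.
    Write x = 184 + 4760·t and substitute into x ≡ 0 (mod 11): 4760·t ≡ 0 − 184 = -184 (mod 11).
    Reduce coefficients mod 11: 8·t ≡ 3 (mod 11).
    The inverse of 8 mod 11 is 7 (since 8·7 = 56 = 5·11 + 1), so t ≡ 7·3 = 21 ≡ 10 (mod 11).
    Then x = 184 + 4760·10 = 47784, valid modulo lcm(4760, 11) = 52360: x ≡ 47784 (mod 52360).
Verify against each original: 47784 mod 7 = 2, 47784 mod 8 = 0, 47784 mod 5 = 4, 47784 mod 17 = 14, 47784 mod 11 = 0.

x ≡ 47784 (mod 52360).


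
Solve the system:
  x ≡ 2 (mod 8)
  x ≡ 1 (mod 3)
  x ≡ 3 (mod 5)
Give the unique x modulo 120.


Moduli 8, 3, 5 are pairwise coprime; by CRT there is a unique solution modulo M = 8 · 3 · 5 = 120.
Solve pairwise, accumulating the modulus:
  Start with x ≡ 2 (mod 8).
  Combine with x ≡ 1 (mod 3): since gcd(8, 3) = 1, we get a unique residue mod 24.
    Write x = 2 + 8·t and substitute into x ≡ 1 (mod 3): 8·t ≡ 1 − 2 = -1 (mod 3).
    Reduce coefficients mod 3: 2·t ≡ 2 (mod 3).
    The inverse of 2 mod 3 is 2 (since 2·2 = 4 = 1·3 + 1), so t ≡ 2·2 = 4 ≡ 1 (mod 3).
    Then x = 2 + 8·1 = 10, valid modulo lcm(8, 3) = 24: x ≡ 10 (mod 24).
  Combine with x ≡ 3 (mod 5): since gcd(24, 5) = 1, we get a unique residue mod 120.
    Write x = 10 + 24·t and substitute into x ≡ 3 (mod 5): 24·t ≡ 3 − 10 = -7 (mod 5).
    Reduce coefficients mod 5: 4·t ≡ 3 (mod 5).
    The inverse of 4 mod 5 is 4 (since 4·4 = 16 = 3·5 + 1), so t ≡ 4·3 = 12 ≡ 2 (mod 5).
    Then x = 10 + 24·2 = 58, valid modulo lcm(24, 5) = 120: x ≡ 58 (mod 120).
Verify: 58 mod 8 = 2 ✓, 58 mod 3 = 1 ✓, 58 mod 5 = 3 ✓.

x ≡ 58 (mod 120).


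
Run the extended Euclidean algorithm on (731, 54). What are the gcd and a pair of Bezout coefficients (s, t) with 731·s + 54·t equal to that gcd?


Euclidean algorithm on (731, 54) — divide until remainder is 0:
  731 = 13 · 54 + 29
  54 = 1 · 29 + 25
  29 = 1 · 25 + 4
  25 = 6 · 4 + 1
  4 = 4 · 1 + 0
gcd(731, 54) = 1.
Track Bezout coefficients alongside the remainders: start with r₀ = 731 = a·1 + b·0 (s = 1, t = 0) and r₁ = 54 = a·0 + b·1 (s = 0, t = 1); each new remainder r_{k+1} = r_{k-1} − q_k·r_k inherits s_{k+1} = s_{k-1} − q_k·s_k, t_{k+1} = t_{k-1} − q_k·t_k, so r_k = a·s_k + b·t_k at every step:
  q = 13: r = 29, s = 1 − 13·0 = 1, t = 0 − 13·1 = -13  (check: 731·1 + 54·(-13) = 29)
  q = 1: r = 25, s = 0 − 1·1 = -1, t = 1 − 1·(-13) = 14  (check: 731·(-1) + 54·14 = 25)
  q = 1: r = 4, s = 1 − 1·(-1) = 2, t = -13 − 1·14 = -27  (check: 731·2 + 54·(-27) = 4)
  q = 6: r = 1, s = -1 − 6·2 = -13, t = 14 − 6·(-27) = 176  (check: 731·(-13) + 54·176 = 1)
The row with r = 1 (the gcd) gives the Bezout coefficients s = -13, t = 176.
Result: 731 · (-13) + 54 · (176) = 1.

gcd(731, 54) = 1; s = -13, t = 176 (check: 731·(-13) + 54·176 = 1).


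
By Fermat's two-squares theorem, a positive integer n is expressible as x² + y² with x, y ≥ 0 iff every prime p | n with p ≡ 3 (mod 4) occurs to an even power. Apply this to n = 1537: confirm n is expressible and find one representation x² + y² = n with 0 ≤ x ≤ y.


Step 1: Factor n = 1537 = 29 · 53.
Step 2: Check the mod-4 condition on each prime factor: 29 ≡ 1 (mod 4), exponent 1; 53 ≡ 1 (mod 4), exponent 1.
All primes ≡ 3 (mod 4) appear to even exponent (or don't appear), so by the two-squares theorem n IS expressible as a sum of two squares.
Step 3: Build a representation. Here n = 29 · 53 is a product of primes ≡ 1 (mod 4). Each prime p ≡ 1 (mod 4) is itself a sum of two squares; find a² by testing p − a² for a perfect square:
  29: 29 − 1² = 28, 29 − 2² = 25 = 5² ⇒ 29 = 2² + 5².
  53: 53 − 1² = 52, 53 − 2² = 49 = 7² ⇒ 53 = 2² + 7².
  Combine using the Brahmagupta–Fibonacci identity (a² + b²)(c² + d²) = (ac − bd)² + (ad + bc)² = (ac + bd)² + (ad − bc)²:
  29 · 53 = 1537: from (2² + 5²)(2² + 7²), take (2·2 − 5·7, 2·7 + 5·2) = (4 − 35, 14 + 10) = (-31, 24); dropping signs (only squares matter) gives (31, 24); check 31² + 24² = 961 + 576 = 1537 ✓.
Step 4: Order so x ≤ y and verify: 24² + 31² = 576 + 961 = 1537 = n. ✓

n = 1537 = 24² + 31² (one valid representation with x ≤ y).


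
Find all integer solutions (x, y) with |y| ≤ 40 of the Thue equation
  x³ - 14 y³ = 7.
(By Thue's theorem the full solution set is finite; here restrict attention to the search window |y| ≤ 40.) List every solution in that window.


The equation is x³ - 14y³ = 7. For fixed y, x³ = 14·y³ + 7, so a solution requires the RHS to be a perfect cube.
Strategy: iterate y from -40 to 40, compute RHS = 14·y³ + 7, and check whether it is a (positive or negative) perfect cube.
Check small values of y:
  y = 0: RHS = 7 is not a perfect cube.
  y = 1: RHS = 21 is not a perfect cube.
  y = -1: RHS = -7 is not a perfect cube.
  y = 2: RHS = 119 is not a perfect cube.
  y = -2: RHS = -105 is not a perfect cube.
  y = 3: RHS = 385 is not a perfect cube.
  y = -3: RHS = -371 is not a perfect cube.
Continuing the search up to |y| = 40 finds no solutions either.
No (x, y) in the scanned range satisfies the equation.

No integer solutions with |y| ≤ 40.


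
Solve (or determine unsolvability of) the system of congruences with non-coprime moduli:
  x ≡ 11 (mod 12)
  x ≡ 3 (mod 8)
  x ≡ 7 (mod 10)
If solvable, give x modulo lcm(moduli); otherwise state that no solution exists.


Moduli 12, 8, 10 are not pairwise coprime, so CRT works modulo lcm(m_i) when all pairwise compatibility conditions hold.
Pairwise compatibility: gcd(m_i, m_j) must divide a_i - a_j for every pair.
Merge one congruence at a time:
  Start: x ≡ 11 (mod 12).
  Combine with x ≡ 3 (mod 8): gcd(12, 8) = 4; 3 - 11 = -8, which IS divisible by 4, so compatible.
    Write x = 11 + 12·t and substitute into x ≡ 3 (mod 8): 12·t ≡ 3 − 11 = -8 (mod 8).
    Divide the congruence (and modulus) by g = 4: 3·t ≡ -2 (mod 2).
    Reduce coefficients mod 2: 1·t ≡ 0 (mod 2).
    So t ≡ 0 (mod 2).
    Then x = 11 + 12·0 = 11, valid modulo lcm(12, 8) = 24: x ≡ 11 (mod 24).
  Combine with x ≡ 7 (mod 10): gcd(24, 10) = 2; 7 - 11 = -4, which IS divisible by 2, so compatible.
    Write x = 11 + 24·t and substitute into x ≡ 7 (mod 10): 24·t ≡ 7 − 11 = -4 (mod 10).
    Divide the congruence (and modulus) by g = 2: 12·t ≡ -2 (mod 5).
    Reduce coefficients mod 5: 2·t ≡ 3 (mod 5).
    The inverse of 2 mod 5 is 3 (since 2·3 = 6 = 1·5 + 1), so t ≡ 3·3 = 9 ≡ 4 (mod 5).
    Then x = 11 + 24·4 = 107, valid modulo lcm(24, 10) = 120: x ≡ 107 (mod 120).
Verify: 107 mod 12 = 11, 107 mod 8 = 3, 107 mod 10 = 7.

x ≡ 107 (mod 120).


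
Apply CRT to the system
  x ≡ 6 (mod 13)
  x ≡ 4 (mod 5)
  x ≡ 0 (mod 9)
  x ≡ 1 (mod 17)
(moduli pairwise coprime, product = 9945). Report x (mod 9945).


Product of moduli M = 13 · 5 · 9 · 17 = 9945.
Merge one congruence at a time:
  Start: x ≡ 6 (mod 13).
  Combine with x ≡ 4 (mod 5); new modulus lcm = 65.
    Write x = 6 + 13·t and substitute into x ≡ 4 (mod 5): 13·t ≡ 4 − 6 = -2 (mod 5).
    Reduce coefficients mod 5: 3·t ≡ 3 (mod 5).
    The inverse of 3 mod 5 is 2 (since 3·2 = 6 = 1·5 + 1), so t ≡ 2·3 = 6 ≡ 1 (mod 5).
    Then x = 6 + 13·1 = 19, valid modulo lcm(13, 5) = 65: x ≡ 19 (mod 65).
  Combine with x ≡ 0 (mod 9); new modulus lcm = 585.
    Write x = 19 + 65·t and substitute into x ≡ 0 (mod 9): 65·t ≡ 0 − 19 = -19 (mod 9).
    Reduce coefficients mod 9: 2·t ≡ 8 (mod 9).
    The inverse of 2 mod 9 is 5 (since 2·5 = 10 = 1·9 + 1), so t ≡ 5·8 = 40 ≡ 4 (mod 9).
    Then x = 19 + 65·4 = 279, valid modulo lcm(65, 9) = 585: x ≡ 279 (mod 585).
  Combine with x ≡ 1 (mod 17); new modulus lcm = 9945.
    Write x = 279 + 585·t and substitute into x ≡ 1 (mod 17): 585·t ≡ 1 − 279 = -278 (mod 17).
    Reduce coefficients mod 17: 7·t ≡ 11 (mod 17).
    The inverse of 7 mod 17 is 5 (since 7·5 = 35 = 2·17 + 1), so t ≡ 5·11 = 55 ≡ 4 (mod 17).
    Then x = 279 + 585·4 = 2619, valid modulo lcm(585, 17) = 9945: x ≡ 2619 (mod 9945).
Verify against each original: 2619 mod 13 = 6, 2619 mod 5 = 4, 2619 mod 9 = 0, 2619 mod 17 = 1.

x ≡ 2619 (mod 9945).


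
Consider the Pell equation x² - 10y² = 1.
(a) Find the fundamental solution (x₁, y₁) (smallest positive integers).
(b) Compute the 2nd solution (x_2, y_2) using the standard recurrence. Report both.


Step 1: Find the fundamental solution (x₁, y₁) of x² - 10y² = 1.
  Expand √10 as a continued fraction. a₀ = ⌊√10⌋ = 3; iterate m_{k+1} = d_k·a_k − m_k, d_{k+1} = (10 − m_{k+1}²)/d_k, a_{k+1} = ⌊(a₀ + m_{k+1})/d_{k+1}⌋ (starting m₀ = 0, d₀ = 1), with convergents p_k = a_k·p_{k-1} + p_{k-2}, q_k = a_k·q_{k-1} + q_{k-2} (p₋₁ = 1, q₋₁ = 0):
  k = 0: a₀ = 3; p₀/q₀ = 3/1; p₀² − 10·q₀² = 9 − 10 = -1.
  k = 1: m = 3, d = 1, a = ⌊(3 + 3)/1⌋ = 6; p/q = (6·3 + 1)/(6·1 + 0) = 19/6; p² − 10·q² = 361 − 360 = 1.
  The first convergent with p² − 10·q² = 1 gives the fundamental solution (x₁, y₁) = (19, 6).
Step 2: Apply the recurrence (x_{n+1}, y_{n+1}) = (x₁x_n + 10y₁y_n, x₁y_n + y₁x_n) repeatedly.
  From (x_1, y_1) = (19, 6): x_2 = 19·19 + 10·6·6 = 721; y_2 = 19·6 + 6·19 = 228.
Step 3: Verify x_2² - 10·y_2² = 519841 - 519840 = 1 (should be 1). ✓

(x_1, y_1) = (19, 6); (x_2, y_2) = (721, 228).


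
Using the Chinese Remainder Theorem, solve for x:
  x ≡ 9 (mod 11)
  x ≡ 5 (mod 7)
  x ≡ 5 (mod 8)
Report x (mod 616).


Moduli 11, 7, 8 are pairwise coprime; by CRT there is a unique solution modulo M = 11 · 7 · 8 = 616.
Solve pairwise, accumulating the modulus:
  Start with x ≡ 9 (mod 11).
  Combine with x ≡ 5 (mod 7): since gcd(11, 7) = 1, we get a unique residue mod 77.
    Write x = 9 + 11·t and substitute into x ≡ 5 (mod 7): 11·t ≡ 5 − 9 = -4 (mod 7).
    Reduce coefficients mod 7: 4·t ≡ 3 (mod 7).
    The inverse of 4 mod 7 is 2 (since 4·2 = 8 = 1·7 + 1), so t ≡ 2·3 = 6 ≡ 6 (mod 7).
    Then x = 9 + 11·6 = 75, valid modulo lcm(11, 7) = 77: x ≡ 75 (mod 77).
  Combine with x ≡ 5 (mod 8): since gcd(77, 8) = 1, we get a unique residue mod 616.
    Write x = 75 + 77·t and substitute into x ≡ 5 (mod 8): 77·t ≡ 5 − 75 = -70 (mod 8).
    Reduce coefficients mod 8: 5·t ≡ 2 (mod 8).
    The inverse of 5 mod 8 is 5 (since 5·5 = 25 = 3·8 + 1), so t ≡ 5·2 = 10 ≡ 2 (mod 8).
    Then x = 75 + 77·2 = 229, valid modulo lcm(77, 8) = 616: x ≡ 229 (mod 616).
Verify: 229 mod 11 = 9 ✓, 229 mod 7 = 5 ✓, 229 mod 8 = 5 ✓.

x ≡ 229 (mod 616).


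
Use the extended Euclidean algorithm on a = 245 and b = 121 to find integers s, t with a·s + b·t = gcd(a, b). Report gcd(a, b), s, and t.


Euclidean algorithm on (245, 121) — divide until remainder is 0:
  245 = 2 · 121 + 3
  121 = 40 · 3 + 1
  3 = 3 · 1 + 0
gcd(245, 121) = 1.
Track Bezout coefficients alongside the remainders: start with r₀ = 245 = a·1 + b·0 (s = 1, t = 0) and r₁ = 121 = a·0 + b·1 (s = 0, t = 1); each new remainder r_{k+1} = r_{k-1} − q_k·r_k inherits s_{k+1} = s_{k-1} − q_k·s_k, t_{k+1} = t_{k-1} − q_k·t_k, so r_k = a·s_k + b·t_k at every step:
  q = 2: r = 3, s = 1 − 2·0 = 1, t = 0 − 2·1 = -2  (check: 245·1 + 121·(-2) = 3)
  q = 40: r = 1, s = 0 − 40·1 = -40, t = 1 − 40·(-2) = 81  (check: 245·(-40) + 121·81 = 1)
The row with r = 1 (the gcd) gives the Bezout coefficients s = -40, t = 81.
Result: 245 · (-40) + 121 · (81) = 1.

gcd(245, 121) = 1; s = -40, t = 81 (check: 245·(-40) + 121·81 = 1).


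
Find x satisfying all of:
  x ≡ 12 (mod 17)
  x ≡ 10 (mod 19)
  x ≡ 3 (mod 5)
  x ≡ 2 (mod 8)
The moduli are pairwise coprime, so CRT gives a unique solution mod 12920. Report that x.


Product of moduli M = 17 · 19 · 5 · 8 = 12920.
Merge one congruence at a time:
  Start: x ≡ 12 (mod 17).
  Combine with x ≡ 10 (mod 19); new modulus lcm = 323.
    Write x = 12 + 17·t and substitute into x ≡ 10 (mod 19): 17·t ≡ 10 − 12 = -2 (mod 19).
    Reduce coefficients mod 19: 17·t ≡ 17 (mod 19).
    The inverse of 17 mod 19 is 9 (since 17·9 = 153 = 8·19 + 1), so t ≡ 9·17 = 153 ≡ 1 (mod 19).
    Then x = 12 + 17·1 = 29, valid modulo lcm(17, 19) = 323: x ≡ 29 (mod 323).
  Combine with x ≡ 3 (mod 5); new modulus lcm = 1615.
    Write x = 29 + 323·t and substitute into x ≡ 3 (mod 5): 323·t ≡ 3 − 29 = -26 (mod 5).
    Reduce coefficients mod 5: 3·t ≡ 4 (mod 5).
    The inverse of 3 mod 5 is 2 (since 3·2 = 6 = 1·5 + 1), so t ≡ 2·4 = 8 ≡ 3 (mod 5).
    Then x = 29 + 323·3 = 998, valid modulo lcm(323, 5) = 1615: x ≡ 998 (mod 1615).
  Combine with x ≡ 2 (mod 8); new modulus lcm = 12920.
    Write x = 998 + 1615·t and substitute into x ≡ 2 (mod 8): 1615·t ≡ 2 − 998 = -996 (mod 8).
    Reduce coefficients mod 8: 7·t ≡ 4 (mod 8).
    The inverse of 7 mod 8 is 7 (since 7·7 = 49 = 6·8 + 1), so t ≡ 7·4 = 28 ≡ 4 (mod 8).
    Then x = 998 + 1615·4 = 7458, valid modulo lcm(1615, 8) = 12920: x ≡ 7458 (mod 12920).
Verify against each original: 7458 mod 17 = 12, 7458 mod 19 = 10, 7458 mod 5 = 3, 7458 mod 8 = 2.

x ≡ 7458 (mod 12920).


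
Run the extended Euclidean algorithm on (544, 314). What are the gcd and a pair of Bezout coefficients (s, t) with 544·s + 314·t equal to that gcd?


Euclidean algorithm on (544, 314) — divide until remainder is 0:
  544 = 1 · 314 + 230
  314 = 1 · 230 + 84
  230 = 2 · 84 + 62
  84 = 1 · 62 + 22
  62 = 2 · 22 + 18
  22 = 1 · 18 + 4
  18 = 4 · 4 + 2
  4 = 2 · 2 + 0
gcd(544, 314) = 2.
Track Bezout coefficients alongside the remainders: start with r₀ = 544 = a·1 + b·0 (s = 1, t = 0) and r₁ = 314 = a·0 + b·1 (s = 0, t = 1); each new remainder r_{k+1} = r_{k-1} − q_k·r_k inherits s_{k+1} = s_{k-1} − q_k·s_k, t_{k+1} = t_{k-1} − q_k·t_k, so r_k = a·s_k + b·t_k at every step:
  q = 1: r = 230, s = 1 − 1·0 = 1, t = 0 − 1·1 = -1  (check: 544·1 + 314·(-1) = 230)
  q = 1: r = 84, s = 0 − 1·1 = -1, t = 1 − 1·(-1) = 2  (check: 544·(-1) + 314·2 = 84)
  q = 2: r = 62, s = 1 − 2·(-1) = 3, t = -1 − 2·2 = -5  (check: 544·3 + 314·(-5) = 62)
  q = 1: r = 22, s = -1 − 1·3 = -4, t = 2 − 1·(-5) = 7  (check: 544·(-4) + 314·7 = 22)
  q = 2: r = 18, s = 3 − 2·(-4) = 11, t = -5 − 2·7 = -19  (check: 544·11 + 314·(-19) = 18)
  q = 1: r = 4, s = -4 − 1·11 = -15, t = 7 − 1·(-19) = 26  (check: 544·(-15) + 314·26 = 4)
  q = 4: r = 2, s = 11 − 4·(-15) = 71, t = -19 − 4·26 = -123  (check: 544·71 + 314·(-123) = 2)
The row with r = 2 (the gcd) gives the Bezout coefficients s = 71, t = -123.
Result: 544 · (71) + 314 · (-123) = 2.

gcd(544, 314) = 2; s = 71, t = -123 (check: 544·71 + 314·(-123) = 2).


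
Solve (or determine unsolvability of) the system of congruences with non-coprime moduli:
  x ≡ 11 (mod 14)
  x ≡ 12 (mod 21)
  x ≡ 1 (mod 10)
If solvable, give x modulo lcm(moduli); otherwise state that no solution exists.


Moduli 14, 21, 10 are not pairwise coprime, so CRT works modulo lcm(m_i) when all pairwise compatibility conditions hold.
Pairwise compatibility: gcd(m_i, m_j) must divide a_i - a_j for every pair.
Merge one congruence at a time:
  Start: x ≡ 11 (mod 14).
  Combine with x ≡ 12 (mod 21): gcd(14, 21) = 7, and 12 - 11 = 1 is NOT divisible by 7.
    ⇒ system is inconsistent (no integer solution).

No solution (the system is inconsistent).


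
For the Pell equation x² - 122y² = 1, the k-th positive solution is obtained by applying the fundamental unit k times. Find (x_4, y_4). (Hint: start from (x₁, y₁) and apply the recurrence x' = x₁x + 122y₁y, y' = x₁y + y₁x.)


Step 1: Find the fundamental solution (x₁, y₁) of x² - 122y² = 1.
  Expand √122 as a continued fraction. a₀ = ⌊√122⌋ = 11; iterate m_{k+1} = d_k·a_k − m_k, d_{k+1} = (122 − m_{k+1}²)/d_k, a_{k+1} = ⌊(a₀ + m_{k+1})/d_{k+1}⌋ (starting m₀ = 0, d₀ = 1), with convergents p_k = a_k·p_{k-1} + p_{k-2}, q_k = a_k·q_{k-1} + q_{k-2} (p₋₁ = 1, q₋₁ = 0):
  k = 0: a₀ = 11; p₀/q₀ = 11/1; p₀² − 122·q₀² = 121 − 122 = -1.
  k = 1: m = 11, d = 1, a = ⌊(11 + 11)/1⌋ = 22; p/q = (22·11 + 1)/(22·1 + 0) = 243/22; p² − 122·q² = 59049 − 59048 = 1.
  The first convergent with p² − 122·q² = 1 gives the fundamental solution (x₁, y₁) = (243, 22).
Step 2: Apply the recurrence (x_{n+1}, y_{n+1}) = (x₁x_n + 122y₁y_n, x₁y_n + y₁x_n) repeatedly.
  From (x_1, y_1) = (243, 22): x_2 = 243·243 + 122·22·22 = 118097; y_2 = 243·22 + 22·243 = 10692.
  From (x_2, y_2) = (118097, 10692): x_3 = 243·118097 + 122·22·10692 = 57394899; y_3 = 243·10692 + 22·118097 = 5196290.
  From (x_3, y_3) = (57394899, 5196290): x_4 = 243·57394899 + 122·22·5196290 = 27893802817; y_4 = 243·5196290 + 22·57394899 = 2525386248.
Step 3: Verify x_4² - 122·y_4² = 778064235593677135489 - 778064235593677135488 = 1 (should be 1). ✓

(x_1, y_1) = (243, 22); (x_4, y_4) = (27893802817, 2525386248).


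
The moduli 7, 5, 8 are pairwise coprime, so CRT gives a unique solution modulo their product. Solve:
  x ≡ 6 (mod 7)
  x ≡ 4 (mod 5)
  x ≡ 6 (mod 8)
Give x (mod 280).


Moduli 7, 5, 8 are pairwise coprime; by CRT there is a unique solution modulo M = 7 · 5 · 8 = 280.
Solve pairwise, accumulating the modulus:
  Start with x ≡ 6 (mod 7).
  Combine with x ≡ 4 (mod 5): since gcd(7, 5) = 1, we get a unique residue mod 35.
    Write x = 6 + 7·t and substitute into x ≡ 4 (mod 5): 7·t ≡ 4 − 6 = -2 (mod 5).
    Reduce coefficients mod 5: 2·t ≡ 3 (mod 5).
    The inverse of 2 mod 5 is 3 (since 2·3 = 6 = 1·5 + 1), so t ≡ 3·3 = 9 ≡ 4 (mod 5).
    Then x = 6 + 7·4 = 34, valid modulo lcm(7, 5) = 35: x ≡ 34 (mod 35).
  Combine with x ≡ 6 (mod 8): since gcd(35, 8) = 1, we get a unique residue mod 280.
    Write x = 34 + 35·t and substitute into x ≡ 6 (mod 8): 35·t ≡ 6 − 34 = -28 (mod 8).
    Reduce coefficients mod 8: 3·t ≡ 4 (mod 8).
    The inverse of 3 mod 8 is 3 (since 3·3 = 9 = 1·8 + 1), so t ≡ 3·4 = 12 ≡ 4 (mod 8).
    Then x = 34 + 35·4 = 174, valid modulo lcm(35, 8) = 280: x ≡ 174 (mod 280).
Verify: 174 mod 7 = 6 ✓, 174 mod 5 = 4 ✓, 174 mod 8 = 6 ✓.

x ≡ 174 (mod 280).


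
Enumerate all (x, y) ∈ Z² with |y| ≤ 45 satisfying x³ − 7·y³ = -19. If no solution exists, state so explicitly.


The equation is x³ - 7y³ = -19. For fixed y, x³ = 7·y³ − 19, so a solution requires the RHS to be a perfect cube.
Strategy: iterate y from -45 to 45, compute RHS = 7·y³ − 19, and check whether it is a (positive or negative) perfect cube.
Check small values of y:
  y = 0: RHS = -19 is not a perfect cube.
  y = 1: RHS = -12 is not a perfect cube.
  y = -1: RHS = -26 is not a perfect cube.
  y = 2: RHS = 37 is not a perfect cube.
  y = -2: RHS = -75 is not a perfect cube.
  y = 3: RHS = 170 is not a perfect cube.
  y = -3: RHS = -208 is not a perfect cube.
Continuing the search up to |y| = 45 finds no solutions either.
No (x, y) in the scanned range satisfies the equation.

No integer solutions with |y| ≤ 45.


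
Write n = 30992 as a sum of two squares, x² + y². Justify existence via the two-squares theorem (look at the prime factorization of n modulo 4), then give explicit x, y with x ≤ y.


Step 1: Factor n = 30992 = 2^4 · 13 · 149.
Step 2: Check the mod-4 condition on each prime factor: 2 = 2 (special); 13 ≡ 1 (mod 4), exponent 1; 149 ≡ 1 (mod 4), exponent 1.
All primes ≡ 3 (mod 4) appear to even exponent (or don't appear), so by the two-squares theorem n IS expressible as a sum of two squares.
Step 3: Build a representation. Group n = k² · m with k = 4 and m = 13 · 149 = 1937 (a product of primes ≡ 1 (mod 4)); a representation of m scales to one of n via (k·x)² + (k·y)² = k²(x² + y²). Each prime p ≡ 1 (mod 4) is itself a sum of two squares; find a² by testing p − a² for a perfect square:
  13: 13 − 1² = 12, 13 − 2² = 9 = 3² ⇒ 13 = 2² + 3².
  149: 149 − 1² = 148, 149 − 2² = 145, 149 − 3² = 140, 149 − 4² = 133, 149 − 5² = 124, 149 − 6² = 113, 149 − 7² = 100 = 10² ⇒ 149 = 7² + 10².
  Combine using the Brahmagupta–Fibonacci identity (a² + b²)(c² + d²) = (ac − bd)² + (ad + bc)² = (ac + bd)² + (ad − bc)²:
  13 · 149 = 1937: from (2² + 3²)(7² + 10²), take (2·7 − 3·10, 2·10 + 3·7) = (14 − 30, 20 + 21) = (-16, 41); dropping signs (only squares matter) gives (16, 41); check 16² + 41² = 256 + 1681 = 1937 ✓.
  Scale by k = 4: (4·16, 4·41) = (64, 164).
Step 4: Order so x ≤ y and verify: 64² + 164² = 4096 + 26896 = 30992 = n. ✓

n = 30992 = 64² + 164² (one valid representation with x ≤ y).


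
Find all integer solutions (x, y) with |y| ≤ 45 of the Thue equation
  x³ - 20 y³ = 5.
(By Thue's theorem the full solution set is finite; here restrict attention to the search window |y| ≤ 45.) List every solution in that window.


The equation is x³ - 20y³ = 5. For fixed y, x³ = 20·y³ + 5, so a solution requires the RHS to be a perfect cube.
Strategy: iterate y from -45 to 45, compute RHS = 20·y³ + 5, and check whether it is a (positive or negative) perfect cube.
Check small values of y:
  y = 0: RHS = 5 is not a perfect cube.
  y = 1: RHS = 25 is not a perfect cube.
  y = -1: RHS = -15 is not a perfect cube.
  y = 2: RHS = 165 is not a perfect cube.
  y = -2: RHS = -155 is not a perfect cube.
  y = 3: RHS = 545 is not a perfect cube.
  y = -3: RHS = -535 is not a perfect cube.
Continuing the search up to |y| = 45 finds no solutions either.
No (x, y) in the scanned range satisfies the equation.

No integer solutions with |y| ≤ 45.


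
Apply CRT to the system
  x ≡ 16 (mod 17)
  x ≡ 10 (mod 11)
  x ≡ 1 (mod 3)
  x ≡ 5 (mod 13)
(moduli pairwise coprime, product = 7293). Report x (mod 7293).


Product of moduli M = 17 · 11 · 3 · 13 = 7293.
Merge one congruence at a time:
  Start: x ≡ 16 (mod 17).
  Combine with x ≡ 10 (mod 11); new modulus lcm = 187.
    Write x = 16 + 17·t and substitute into x ≡ 10 (mod 11): 17·t ≡ 10 − 16 = -6 (mod 11).
    Reduce coefficients mod 11: 6·t ≡ 5 (mod 11).
    The inverse of 6 mod 11 is 2 (since 6·2 = 12 = 1·11 + 1), so t ≡ 2·5 = 10 ≡ 10 (mod 11).
    Then x = 16 + 17·10 = 186, valid modulo lcm(17, 11) = 187: x ≡ 186 (mod 187).
  Combine with x ≡ 1 (mod 3); new modulus lcm = 561.
    Write x = 186 + 187·t and substitute into x ≡ 1 (mod 3): 187·t ≡ 1 − 186 = -185 (mod 3).
    Reduce coefficients mod 3: 1·t ≡ 1 (mod 3).
    So t ≡ 1 (mod 3).
    Then x = 186 + 187·1 = 373, valid modulo lcm(187, 3) = 561: x ≡ 373 (mod 561).
  Combine with x ≡ 5 (mod 13); new modulus lcm = 7293.
    Write x = 373 + 561·t and substitute into x ≡ 5 (mod 13): 561·t ≡ 5 − 373 = -368 (mod 13).
    Reduce coefficients mod 13: 2·t ≡ 9 (mod 13).
    The inverse of 2 mod 13 is 7 (since 2·7 = 14 = 1·13 + 1), so t ≡ 7·9 = 63 ≡ 11 (mod 13).
    Then x = 373 + 561·11 = 6544, valid modulo lcm(561, 13) = 7293: x ≡ 6544 (mod 7293).
Verify against each original: 6544 mod 17 = 16, 6544 mod 11 = 10, 6544 mod 3 = 1, 6544 mod 13 = 5.

x ≡ 6544 (mod 7293).
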